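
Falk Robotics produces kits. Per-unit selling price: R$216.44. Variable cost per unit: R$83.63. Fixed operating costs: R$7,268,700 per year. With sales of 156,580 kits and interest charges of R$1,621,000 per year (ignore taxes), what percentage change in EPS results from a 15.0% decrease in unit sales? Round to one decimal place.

Total contribution margin = 156,580 × R$132.81 = R$20,795,389.80.
EBIT = R$20,795,389.80 − R$7,268,700 = R$13,526,689.80.
Interest = R$1,621,000.00, so EBIT − I = R$11,905,689.80.
Degree of combined leverage = contribution ÷ (EBIT − I) = R$20,795,389.80 ÷ R$11,905,689.80 = 1.7467.
EPS therefore changes by 1.7467 × (-15.0%) = -26.2%.

-26.2%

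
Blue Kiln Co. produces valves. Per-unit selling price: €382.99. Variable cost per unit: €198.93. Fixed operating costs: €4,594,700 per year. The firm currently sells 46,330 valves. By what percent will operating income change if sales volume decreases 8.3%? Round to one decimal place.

-18.0%

At 46,330 units, contribution = 46,330 × €184.06 = €8,527,499.80.
Subtracting fixed costs: EBIT = €8,527,499.80 − €4,594,700 = €3,932,799.80.
DOL = contribution ÷ EBIT = €8,527,499.80 ÷ €3,932,799.80 = 2.1683.
Operating income changes by 2.1683 × -8.3% = -18.0%.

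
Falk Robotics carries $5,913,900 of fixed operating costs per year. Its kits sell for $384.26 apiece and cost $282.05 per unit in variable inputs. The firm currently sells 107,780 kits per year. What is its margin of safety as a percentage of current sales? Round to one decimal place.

46.3%

Each unit contributes $384.26 − $282.05 = $102.21. Break-even units = $5,913,900 ÷ $102.21 = 57,860.29; break-even revenue = 57,860.29 × $384.26 = $22,233,394.13.
Current sales = 107,780 × $384.26 = $41,415,542.80.
Margin of safety = ($41,415,542.80 − $22,233,394.13) ÷ $41,415,542.80 = 46.3%.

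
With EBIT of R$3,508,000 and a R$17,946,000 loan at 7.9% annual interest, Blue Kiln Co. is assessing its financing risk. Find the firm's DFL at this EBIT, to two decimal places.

Interest = R$1,417,734.00.
DFL = EBIT ÷ (EBIT − I) = R$3,508,000 ÷ (R$3,508,000 − R$1,417,734.00) = R$3,508,000 ÷ R$2,090,266.00 = 1.6783.

1.68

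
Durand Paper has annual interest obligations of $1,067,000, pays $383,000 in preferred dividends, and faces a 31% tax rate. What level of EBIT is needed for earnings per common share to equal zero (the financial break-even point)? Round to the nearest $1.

Preferred dividends are paid after tax, so their pre-tax equivalent is $383,000 ÷ (1 − 0.31) = $555,072.46.
EPS = 0 when EBIT covers interest plus the pre-tax preferred burden: $1,067,000 + $555,072.46 = $1,622,072.46.

$1,622,072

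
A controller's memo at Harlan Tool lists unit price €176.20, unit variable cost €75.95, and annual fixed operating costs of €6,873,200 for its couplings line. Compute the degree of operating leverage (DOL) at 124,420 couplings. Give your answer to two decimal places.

At 124,420 units, contribution = 124,420 × €100.25 = €12,473,105.00.
EBIT = €12,473,105.00 − €6,873,200 = €5,599,905.00.
Degree of operating leverage = €12,473,105.00 / €5,599,905.00 = 2.2274.

2.23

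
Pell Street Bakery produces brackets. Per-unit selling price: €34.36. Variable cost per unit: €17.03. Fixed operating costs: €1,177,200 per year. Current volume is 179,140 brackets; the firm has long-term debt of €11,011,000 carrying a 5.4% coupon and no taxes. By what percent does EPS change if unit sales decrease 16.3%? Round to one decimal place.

At 179,140 units, contribution = 179,140 × €17.33 = €3,104,496.20.
Operating income = contribution − fixed costs = €3,104,496.20 − €1,177,200 = €1,927,296.20.
Interest = €594,594.00, so EBIT − I = €1,332,702.20.
DCL = total CM / (EBIT − I) = €3,104,496.20 / €1,332,702.20 = 2.3295.
EPS therefore changes by 2.3295 × (-16.3%) = -38.0%.

-38.0%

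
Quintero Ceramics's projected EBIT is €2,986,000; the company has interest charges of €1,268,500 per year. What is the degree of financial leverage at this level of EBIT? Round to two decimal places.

Annual interest charges come to €1,268,500.00.
Degree of financial leverage = EBIT / (EBIT − interest) = €2,986,000 / €1,717,500.00 = 1.7386.

1.74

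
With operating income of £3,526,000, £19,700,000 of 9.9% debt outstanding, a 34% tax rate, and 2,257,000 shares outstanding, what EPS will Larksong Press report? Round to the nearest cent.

£0.46

Interest = £1,950,300.00, so EBT = £3,526,000 − £1,950,300.00 = £1,575,700.00.
After tax at 34%: net income = £1,575,700.00 × 0.66 = £1,039,962.00.
Per share: £1,039,962.00 / 2,257,000 shares = £0.46.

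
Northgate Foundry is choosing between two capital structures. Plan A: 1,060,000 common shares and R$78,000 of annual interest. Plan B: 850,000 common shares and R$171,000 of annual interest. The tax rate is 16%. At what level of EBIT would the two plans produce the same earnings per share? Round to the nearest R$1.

Set EPS_A = EPS_B: (EBIT − R$78,000)(1 − 0.16) ÷ 1,060,000 = (EBIT − R$171,000)(1 − 0.16) ÷ 850,000.
Cancelling (1 − t) and cross-multiplying: 850,000·(EBIT − 78,000) = 1,060,000·(EBIT − 171,000).
Solving, EBIT = (171,000·1,060,000 − 78,000·850,000) / (1,060,000 − 850,000) = 114,960,000,000 / 210,000 = 547,428.57.

R$547,429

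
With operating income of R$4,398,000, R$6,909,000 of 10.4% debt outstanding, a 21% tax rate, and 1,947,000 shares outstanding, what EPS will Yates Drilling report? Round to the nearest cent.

R$1.49

Interest = R$718,536.00, so EBT = R$4,398,000 − R$718,536.00 = R$3,679,464.00.
Net income = R$3,679,464.00 × (1 − 0.21) = R$2,906,776.56.
Per share: R$2,906,776.56 / 1,947,000 shares = R$1.49.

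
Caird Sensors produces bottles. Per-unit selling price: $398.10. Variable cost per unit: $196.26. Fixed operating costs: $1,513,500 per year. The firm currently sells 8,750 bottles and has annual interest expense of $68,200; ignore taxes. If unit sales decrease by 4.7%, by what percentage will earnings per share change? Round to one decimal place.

-45.0%

At 8,750 units, contribution = 8,750 × $201.84 = $1,766,100.00.
Operating income = contribution − fixed costs = $1,766,100.00 − $1,513,500 = $252,600.00.
Interest = $68,200.00, so EBIT − I = $184,400.00.
Degree of combined leverage = contribution ÷ (EBIT − I) = $1,766,100.00 ÷ $184,400.00 = 9.5775.
EPS therefore changes by 9.5775 × (-4.7%) = -45.0%.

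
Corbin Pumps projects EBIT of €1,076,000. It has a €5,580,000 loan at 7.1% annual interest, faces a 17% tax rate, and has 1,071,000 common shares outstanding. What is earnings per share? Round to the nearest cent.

€0.53

Interest = €396,180.00, so EBT = €1,076,000 − €396,180.00 = €679,820.00.
Net income = €679,820.00 × (1 − 0.17) = €564,250.60.
Per share: €564,250.60 / 1,071,000 shares = €0.53.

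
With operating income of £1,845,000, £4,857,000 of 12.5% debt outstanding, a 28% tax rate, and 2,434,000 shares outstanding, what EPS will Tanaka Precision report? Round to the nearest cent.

Interest = £607,125.00, so EBT = £1,845,000 − £607,125.00 = £1,237,875.00.
After tax at 28%: net income = £1,237,875.00 × 0.72 = £891,270.00.
Per share: £891,270.00 / 2,434,000 shares = £0.37.

£0.37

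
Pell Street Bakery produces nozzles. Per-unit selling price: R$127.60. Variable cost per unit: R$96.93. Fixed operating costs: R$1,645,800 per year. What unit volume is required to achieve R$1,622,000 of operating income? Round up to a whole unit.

106,548 nozzles

Unit CM = price − variable cost = R$127.60 − R$96.93 = R$30.67.
Required volume = (fixed costs + target profit) ÷ CM = (R$1,645,800 + R$1,622,000) ÷ R$30.67 = 106,547.11, so 106,548 nozzles.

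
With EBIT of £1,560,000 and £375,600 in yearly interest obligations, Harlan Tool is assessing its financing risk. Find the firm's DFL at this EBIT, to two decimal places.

Interest = £375,600.00.
DFL = EBIT ÷ (EBIT − I) = £1,560,000 ÷ (£1,560,000 − £375,600.00) = £1,560,000 ÷ £1,184,400.00 = 1.3171.

1.32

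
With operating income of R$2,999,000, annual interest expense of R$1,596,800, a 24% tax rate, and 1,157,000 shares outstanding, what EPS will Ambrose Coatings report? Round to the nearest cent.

Interest = R$1,596,800.00, so EBT = R$2,999,000 − R$1,596,800.00 = R$1,402,200.00.
After tax at 24%: net income = R$1,402,200.00 × 0.76 = R$1,065,672.00.
EPS = R$1,065,672.00 ÷ 1,157,000 = R$0.92.

R$0.92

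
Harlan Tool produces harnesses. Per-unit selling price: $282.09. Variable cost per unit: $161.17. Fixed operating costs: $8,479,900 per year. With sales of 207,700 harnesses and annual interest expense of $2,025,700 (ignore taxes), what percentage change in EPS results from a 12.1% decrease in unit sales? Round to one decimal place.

-20.8%

Total contribution margin = 207,700 × $120.92 = $25,115,084.00.
EBIT = $25,115,084.00 − $8,479,900 = $16,635,184.00.
After interest of $2,025,700.00, pre-tax earnings = $14,609,484.00.
DCL = total CM / (EBIT − I) = $25,115,084.00 / $14,609,484.00 = 1.7191.
%ΔEPS = DCL × %ΔSales = 1.7191 × -12.1% = -20.8%.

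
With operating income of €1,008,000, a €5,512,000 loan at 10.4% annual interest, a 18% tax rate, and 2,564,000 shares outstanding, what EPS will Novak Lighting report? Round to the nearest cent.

Pre-tax income = €1,008,000 − €573,248.00 = €434,752.00.
Net income = €434,752.00 × (1 − 0.18) = €356,496.64.
EPS = €356,496.64 ÷ 2,564,000 = €0.14.

€0.14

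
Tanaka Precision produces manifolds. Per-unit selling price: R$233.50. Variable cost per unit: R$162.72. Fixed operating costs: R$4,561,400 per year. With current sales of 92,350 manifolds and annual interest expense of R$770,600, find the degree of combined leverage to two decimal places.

Total contribution margin = 92,350 × R$70.78 = R$6,536,533.00.
EBIT = R$6,536,533.00 − R$4,561,400 = R$1,975,133.00. Interest = R$770,600.00, so EBIT − I = R$1,204,533.00.
DCL = contribution ÷ (EBIT − I) = R$6,536,533.00 ÷ R$1,204,533.00 = 5.4266.

5.43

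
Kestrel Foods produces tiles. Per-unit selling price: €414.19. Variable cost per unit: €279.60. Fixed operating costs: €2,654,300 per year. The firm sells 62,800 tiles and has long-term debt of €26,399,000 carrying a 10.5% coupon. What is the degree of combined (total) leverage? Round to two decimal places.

2.79

Total contribution margin = 62,800 × €134.59 = €8,452,252.00.
Operating income = contribution − fixed costs = €8,452,252.00 − €2,654,300 = €5,797,952.00. Interest = €2,771,895.00, so EBIT − I = €3,026,057.00.
Degree of total leverage = total CM / (EBIT − interest) = €8,452,252.00 / €3,026,057.00 = 2.7932.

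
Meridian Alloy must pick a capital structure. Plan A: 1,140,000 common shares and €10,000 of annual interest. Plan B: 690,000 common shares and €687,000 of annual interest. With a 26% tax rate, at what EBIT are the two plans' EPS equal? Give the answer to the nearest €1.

€1,725,067

Set EPS_A = EPS_B: (EBIT − €10,000)(1 − 0.26) ÷ 1,140,000 = (EBIT − €687,000)(1 − 0.26) ÷ 690,000.
Cancelling (1 − t) and cross-multiplying: 690,000·(EBIT − 10,000) = 1,140,000·(EBIT − 687,000).
Solving, EBIT = (687,000·1,140,000 − 10,000·690,000) / (1,140,000 − 690,000) = 776,280,000,000 / 450,000 = 1,725,066.67.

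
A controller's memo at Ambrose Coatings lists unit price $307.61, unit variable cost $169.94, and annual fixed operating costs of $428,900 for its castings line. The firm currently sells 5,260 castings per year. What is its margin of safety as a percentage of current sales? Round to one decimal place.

Each unit contributes $307.61 − $169.94 = $137.67. Break-even units = $428,900 ÷ $137.67 = 3,115.42; break-even revenue = 3,115.42 × $307.61 = $958,334.63.
Actual sales revenue = 5,260 × $307.61 = $1,618,028.60.
Margin of safety = ($1,618,028.60 − $958,334.63) ÷ $1,618,028.60 = 40.8%.

40.8%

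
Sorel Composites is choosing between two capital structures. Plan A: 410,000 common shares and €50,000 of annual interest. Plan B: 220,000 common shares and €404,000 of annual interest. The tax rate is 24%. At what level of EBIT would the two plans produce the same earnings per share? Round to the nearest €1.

€813,895

Set EPS_A = EPS_B: (EBIT − €50,000)(1 − 0.24) ÷ 410,000 = (EBIT − €404,000)(1 − 0.24) ÷ 220,000.
Cancelling (1 − t) and cross-multiplying: 220,000·(EBIT − 50,000) = 410,000·(EBIT − 404,000).
EBIT × (410,000 − 220,000) = 404,000 × 410,000 − 50,000 × 220,000 = 154,640,000,000, so EBIT = 154,640,000,000 ÷ 190,000 = 813,894.74.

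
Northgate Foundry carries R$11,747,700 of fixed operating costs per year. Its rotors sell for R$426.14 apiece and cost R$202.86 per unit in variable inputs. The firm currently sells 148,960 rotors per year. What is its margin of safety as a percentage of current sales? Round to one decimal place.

Unit CM = price − variable cost = R$426.14 − R$202.86 = R$223.28. Break-even units = R$11,747,700 ÷ R$223.28 = 52,614.21; break-even revenue = 52,614.21 × R$426.14 = R$22,421,017.91.
Actual sales revenue = 148,960 × R$426.14 = R$63,477,814.40.
Margin of safety = (R$63,477,814.40 − R$22,421,017.91) ÷ R$63,477,814.40 = 64.7%.

64.7%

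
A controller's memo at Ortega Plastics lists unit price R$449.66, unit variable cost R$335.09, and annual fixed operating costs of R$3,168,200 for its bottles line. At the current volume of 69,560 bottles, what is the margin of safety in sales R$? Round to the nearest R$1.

Each unit contributes R$449.66 − R$335.09 = R$114.57. Break-even units = R$3,168,200 ÷ R$114.57 = 27,652.96; break-even revenue = 27,652.96 × R$449.66 = R$12,434,431.46.
Actual sales revenue = 69,560 × R$449.66 = R$31,278,349.60.
Margin of safety = R$31,278,349.60 − R$12,434,431.46 = R$18,843,918.

R$18,843,918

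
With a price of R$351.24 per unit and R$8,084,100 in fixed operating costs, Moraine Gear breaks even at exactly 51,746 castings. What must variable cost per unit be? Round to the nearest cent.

R$195.01

Contribution per unit must be FC / Q = R$8,084,100 / 51,746 = R$156.2266.
Variable cost per unit = R$351.24 − R$156.2266 = R$195.01.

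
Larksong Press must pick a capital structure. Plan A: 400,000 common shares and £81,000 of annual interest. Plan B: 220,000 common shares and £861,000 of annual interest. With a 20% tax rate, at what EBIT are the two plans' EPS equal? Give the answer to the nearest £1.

Set EPS_A = EPS_B: (EBIT − £81,000)(1 − 0.20) ÷ 400,000 = (EBIT − £861,000)(1 − 0.20) ÷ 220,000.
Cancelling (1 − t) and cross-multiplying: 220,000·(EBIT − 81,000) = 400,000·(EBIT − 861,000).
Solving, EBIT = (861,000·400,000 − 81,000·220,000) / (400,000 − 220,000) = 326,580,000,000 / 180,000 = 1,814,333.33.

£1,814,333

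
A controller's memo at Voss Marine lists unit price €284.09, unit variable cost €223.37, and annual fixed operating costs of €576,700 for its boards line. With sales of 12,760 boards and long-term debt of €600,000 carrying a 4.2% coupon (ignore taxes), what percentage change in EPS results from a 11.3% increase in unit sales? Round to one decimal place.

Contribution at this volume is 12,760 × €60.72 = €774,787.20.
EBIT = €774,787.20 − €576,700 = €198,087.20.
After interest of €25,200.00, pre-tax earnings = €172,887.20.
Degree of combined leverage = contribution ÷ (EBIT − I) = €774,787.20 ÷ €172,887.20 = 4.4815.
EPS therefore changes by 4.4815 × (+11.3%) = +50.6%.

+50.6%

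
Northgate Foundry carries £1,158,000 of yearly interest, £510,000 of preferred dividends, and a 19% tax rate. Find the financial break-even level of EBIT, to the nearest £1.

Grossing the preferred dividend up to pre-tax terms: £510,000 / (1 − 0.19) = £629,629.63.
EPS = 0 when EBIT covers interest plus the pre-tax preferred burden: £1,158,000 + £629,629.63 = £1,787,629.63.

£1,787,630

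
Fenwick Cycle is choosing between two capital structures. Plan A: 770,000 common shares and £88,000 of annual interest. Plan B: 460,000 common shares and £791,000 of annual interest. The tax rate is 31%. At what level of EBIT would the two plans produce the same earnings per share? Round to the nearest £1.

Set EPS_A = EPS_B: (EBIT − £88,000)(1 − 0.31) ÷ 770,000 = (EBIT − £791,000)(1 − 0.31) ÷ 460,000.
Cancelling (1 − t) and cross-multiplying: 460,000·(EBIT − 88,000) = 770,000·(EBIT − 791,000).
Solving, EBIT = (791,000·770,000 − 88,000·460,000) / (770,000 − 460,000) = 568,590,000,000 / 310,000 = 1,834,161.29.

£1,834,161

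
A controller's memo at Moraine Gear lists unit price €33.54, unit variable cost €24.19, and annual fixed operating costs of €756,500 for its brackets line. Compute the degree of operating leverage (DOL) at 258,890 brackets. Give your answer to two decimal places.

At 258,890 units, contribution = 258,890 × €9.35 = €2,420,621.50.
Operating income = contribution − fixed costs = €2,420,621.50 − €756,500 = €1,664,121.50.
So DOL = total CM / EBIT = €2,420,621.50 / €1,664,121.50 = 1.4546.

1.45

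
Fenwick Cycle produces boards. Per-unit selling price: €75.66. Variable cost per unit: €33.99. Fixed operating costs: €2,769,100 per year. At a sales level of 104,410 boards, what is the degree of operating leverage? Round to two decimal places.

2.75

Contribution at this volume is 104,410 × €41.67 = €4,350,764.70.
Subtracting fixed costs: EBIT = €4,350,764.70 − €2,769,100 = €1,581,664.70.
So DOL = total CM / EBIT = €4,350,764.70 / €1,581,664.70 = 2.7508.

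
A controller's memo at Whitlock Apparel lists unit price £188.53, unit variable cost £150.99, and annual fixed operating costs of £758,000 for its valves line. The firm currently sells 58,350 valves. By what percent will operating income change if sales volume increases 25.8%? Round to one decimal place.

+39.5%

At 58,350 units, contribution = 58,350 × £37.54 = £2,190,459.00.
Operating income = contribution − fixed costs = £2,190,459.00 − £758,000 = £1,432,459.00.
DOL = contribution ÷ EBIT = £2,190,459.00 ÷ £1,432,459.00 = 1.5292.
Operating income changes by 1.5292 × +25.8% = +39.5%.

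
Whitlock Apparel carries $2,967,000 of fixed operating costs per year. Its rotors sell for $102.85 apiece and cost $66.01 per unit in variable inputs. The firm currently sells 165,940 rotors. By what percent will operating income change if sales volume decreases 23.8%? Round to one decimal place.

-46.2%

Contribution at this volume is 165,940 × $36.84 = $6,113,229.60.
Operating income = contribution − fixed costs = $6,113,229.60 − $2,967,000 = $3,146,229.60.
Degree of operating leverage = $6,113,229.60 / $3,146,229.60 = 1.9430.
Operating income changes by 1.9430 × -23.8% = -46.2%.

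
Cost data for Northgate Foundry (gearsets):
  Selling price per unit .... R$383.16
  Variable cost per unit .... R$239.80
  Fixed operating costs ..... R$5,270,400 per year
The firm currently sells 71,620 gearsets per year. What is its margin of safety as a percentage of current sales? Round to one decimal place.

Each unit contributes R$383.16 − R$239.80 = R$143.36. Break-even units = R$5,270,400 ÷ R$143.36 = 36,763.39; break-even revenue = 36,763.39 × R$383.16 = R$14,086,261.61.
Actual sales revenue = 71,620 × R$383.16 = R$27,441,919.20.
Margin of safety = (R$27,441,919.20 − R$14,086,261.61) ÷ R$27,441,919.20 = 48.7%.

48.7%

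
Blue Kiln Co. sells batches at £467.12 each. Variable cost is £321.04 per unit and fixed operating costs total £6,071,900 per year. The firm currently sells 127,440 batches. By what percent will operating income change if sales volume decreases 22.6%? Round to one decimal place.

-33.5%

Contribution at this volume is 127,440 × £146.08 = £18,616,435.20.
EBIT = £18,616,435.20 − £6,071,900 = £12,544,535.20.
Degree of operating leverage = £18,616,435.20 / £12,544,535.20 = 1.4840.
Operating income changes by 1.4840 × -22.6% = -33.5%.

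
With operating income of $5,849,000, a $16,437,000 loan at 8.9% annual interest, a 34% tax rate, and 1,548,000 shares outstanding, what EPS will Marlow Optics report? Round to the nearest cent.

$1.87

Pre-tax income = $5,849,000 − $1,462,893.00 = $4,386,107.00.
After tax at 34%: net income = $4,386,107.00 × 0.66 = $2,894,830.62.
EPS = $2,894,830.62 ÷ 1,548,000 = $1.87.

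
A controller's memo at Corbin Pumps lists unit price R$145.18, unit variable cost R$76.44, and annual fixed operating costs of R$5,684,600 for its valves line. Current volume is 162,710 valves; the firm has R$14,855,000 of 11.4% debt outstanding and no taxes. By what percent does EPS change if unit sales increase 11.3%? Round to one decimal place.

+33.2%

Total contribution margin = 162,710 × R$68.74 = R$11,184,685.40.
Subtracting fixed costs: EBIT = R$11,184,685.40 − R$5,684,600 = R$5,500,085.40.
After interest of R$1,693,470.00, pre-tax earnings = R$3,806,615.40.
Degree of combined leverage = contribution ÷ (EBIT − I) = R$11,184,685.40 ÷ R$3,806,615.40 = 2.9382.
%ΔEPS = DCL × %ΔSales = 2.9382 × +11.3% = +33.2%.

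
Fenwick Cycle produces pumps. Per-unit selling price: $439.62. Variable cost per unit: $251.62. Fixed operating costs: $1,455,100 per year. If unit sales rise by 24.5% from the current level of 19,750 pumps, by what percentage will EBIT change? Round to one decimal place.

Total contribution margin = 19,750 × $188.00 = $3,713,000.00.
Operating income = contribution − fixed costs = $3,713,000.00 − $1,455,100 = $2,257,900.00.
So DOL = total CM / EBIT = $3,713,000.00 / $2,257,900.00 = 1.6444.
%ΔEBIT = DOL × %ΔSales = 1.6444 × +24.5% = +40.3%.

+40.3%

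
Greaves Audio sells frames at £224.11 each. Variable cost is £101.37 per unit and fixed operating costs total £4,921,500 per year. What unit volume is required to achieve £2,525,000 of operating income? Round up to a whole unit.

Contribution margin per unit = £224.11 − £101.37 = £122.74.
Units = (FC + target) / CM = (£4,921,500 + £2,525,000) / £122.74 = 60,668.89, so 60,669 frames.

60,669 frames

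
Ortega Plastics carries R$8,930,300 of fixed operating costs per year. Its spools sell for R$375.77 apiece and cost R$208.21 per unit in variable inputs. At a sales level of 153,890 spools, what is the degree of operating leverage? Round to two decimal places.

Contribution at this volume is 153,890 × R$167.56 = R$25,785,808.40.
Operating income = contribution − fixed costs = R$25,785,808.40 − R$8,930,300 = R$16,855,508.40.
DOL = contribution ÷ EBIT = R$25,785,808.40 ÷ R$16,855,508.40 = 1.5298.

1.53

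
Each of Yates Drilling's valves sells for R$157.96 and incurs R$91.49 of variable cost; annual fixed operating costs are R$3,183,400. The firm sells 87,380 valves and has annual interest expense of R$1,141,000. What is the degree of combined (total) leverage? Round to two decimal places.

3.91

Total contribution margin = 87,380 × R$66.47 = R$5,808,148.60.
EBIT = R$5,808,148.60 − R$3,183,400 = R$2,624,748.60. Interest = R$1,141,000.00.
DOL = R$5,808,148.60 ÷ R$2,624,748.60 = 2.2128; DFL = R$2,624,748.60 ÷ R$1,483,748.60 = 1.7690.
DCL = DOL × DFL = 2.2128 × 1.7690 = 3.9144.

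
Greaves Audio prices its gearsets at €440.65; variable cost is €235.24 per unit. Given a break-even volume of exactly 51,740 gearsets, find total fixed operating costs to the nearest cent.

Unit CM = price − variable cost = €440.65 − €235.24 = €205.41.
Fixed costs = break-even units × CM = 51,740 × €205.41 = €10,627,913.40.

€10,627,913.40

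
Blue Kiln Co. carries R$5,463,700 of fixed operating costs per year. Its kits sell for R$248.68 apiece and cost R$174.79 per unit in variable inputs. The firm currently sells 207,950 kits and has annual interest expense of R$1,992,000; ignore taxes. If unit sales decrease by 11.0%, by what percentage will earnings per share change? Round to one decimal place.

Total contribution margin = 207,950 × R$73.89 = R$15,365,425.50.
Subtracting fixed costs: EBIT = R$15,365,425.50 − R$5,463,700 = R$9,901,725.50.
Interest = R$1,992,000.00, so EBIT − I = R$7,909,725.50.
Degree of combined leverage = contribution ÷ (EBIT − I) = R$15,365,425.50 ÷ R$7,909,725.50 = 1.9426.
%ΔEPS = DCL × %ΔSales = 1.9426 × -11.0% = -21.4%.

-21.4%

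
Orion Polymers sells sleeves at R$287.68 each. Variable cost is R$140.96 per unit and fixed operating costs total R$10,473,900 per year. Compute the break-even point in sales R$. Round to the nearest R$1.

R$20,536,611

CM per unit = R$287.68 − R$140.96 = R$146.72; CM ratio = R$146.72 / R$287.68 = 0.5100.
Break-even sales = FC ÷ CM ratio = R$10,473,900 × R$287.68 / R$146.72 = R$20,536,611.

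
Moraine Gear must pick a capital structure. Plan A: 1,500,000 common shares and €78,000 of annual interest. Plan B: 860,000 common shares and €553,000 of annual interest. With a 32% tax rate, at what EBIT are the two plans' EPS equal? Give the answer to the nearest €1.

Set EPS_A = EPS_B: (EBIT − €78,000)(1 − 0.32) ÷ 1,500,000 = (EBIT − €553,000)(1 − 0.32) ÷ 860,000.
The (1 − t) factor cancels: (EBIT − 78,000) × 860,000 = (EBIT − 553,000) × 1,500,000.
Solving, EBIT = (553,000·1,500,000 − 78,000·860,000) / (1,500,000 − 860,000) = 762,420,000,000 / 640,000 = 1,191,281.25.

€1,191,281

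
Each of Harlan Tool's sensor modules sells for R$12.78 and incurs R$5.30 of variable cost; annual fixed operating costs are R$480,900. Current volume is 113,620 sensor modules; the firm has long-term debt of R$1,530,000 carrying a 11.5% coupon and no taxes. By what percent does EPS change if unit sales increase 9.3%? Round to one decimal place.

Contribution at this volume is 113,620 × R$7.48 = R$849,877.60.
Operating income = contribution − fixed costs = R$849,877.60 − R$480,900 = R$368,977.60.
Interest = R$175,950.00, so EBIT − I = R$193,027.60.
DCL = total CM / (EBIT − I) = R$849,877.60 / R$193,027.60 = 4.4029.
EPS therefore changes by 4.4029 × (+9.3%) = +40.9%.

+40.9%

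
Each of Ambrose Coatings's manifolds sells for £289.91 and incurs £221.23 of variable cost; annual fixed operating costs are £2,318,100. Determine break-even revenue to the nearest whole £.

Contribution margin per unit = £289.91 − £221.23 = £68.68, a CM ratio of £68.68 ÷ £289.91 = 0.2369.
Break-even revenue = fixed costs × price ÷ CM = £2,318,100 × £289.91 ÷ £68.68 = £9,785,096.

£9,785,096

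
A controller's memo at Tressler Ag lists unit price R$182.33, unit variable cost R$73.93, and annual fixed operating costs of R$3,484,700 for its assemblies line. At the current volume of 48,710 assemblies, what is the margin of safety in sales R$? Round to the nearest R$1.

Contribution margin per unit = R$182.33 − R$73.93 = R$108.40. Break-even units = R$3,484,700 ÷ R$108.40 = 32,146.68; break-even revenue = 32,146.68 × R$182.33 = R$5,861,303.98.
Current sales = 48,710 × R$182.33 = R$8,881,294.30.
Margin of safety = R$8,881,294.30 − R$5,861,303.98 = R$3,019,990.

R$3,019,990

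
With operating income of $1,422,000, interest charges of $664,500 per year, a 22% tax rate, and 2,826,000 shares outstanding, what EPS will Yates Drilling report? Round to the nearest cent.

$0.21

Interest = $664,500.00, so EBT = $1,422,000 − $664,500.00 = $757,500.00.
Net income = $757,500.00 × (1 − 0.22) = $590,850.00.
Per share: $590,850.00 / 2,826,000 shares = $0.21.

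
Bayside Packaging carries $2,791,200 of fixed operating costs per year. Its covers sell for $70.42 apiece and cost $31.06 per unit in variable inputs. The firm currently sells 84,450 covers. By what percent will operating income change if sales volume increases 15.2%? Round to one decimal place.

At 84,450 units, contribution = 84,450 × $39.36 = $3,323,952.00.
Subtracting fixed costs: EBIT = $3,323,952.00 − $2,791,200 = $532,752.00.
So DOL = total CM / EBIT = $3,323,952.00 / $532,752.00 = 6.2392.
So EBIT moves 6.2392 × (+15.2%) = +94.8%.

+94.8%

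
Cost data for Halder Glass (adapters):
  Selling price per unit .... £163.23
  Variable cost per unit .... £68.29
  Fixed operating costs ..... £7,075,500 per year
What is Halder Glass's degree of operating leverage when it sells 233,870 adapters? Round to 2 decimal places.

1.47

At 233,870 units, contribution = 233,870 × £94.94 = £22,203,617.80.
EBIT = £22,203,617.80 − £7,075,500 = £15,128,117.80.
DOL = contribution ÷ EBIT = £22,203,617.80 ÷ £15,128,117.80 = 1.4677.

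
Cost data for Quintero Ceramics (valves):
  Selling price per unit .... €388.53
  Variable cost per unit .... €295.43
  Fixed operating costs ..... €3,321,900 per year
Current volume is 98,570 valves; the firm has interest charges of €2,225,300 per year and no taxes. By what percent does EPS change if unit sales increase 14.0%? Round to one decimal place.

+35.4%

At 98,570 units, contribution = 98,570 × €93.10 = €9,176,867.00.
Operating income = contribution − fixed costs = €9,176,867.00 − €3,321,900 = €5,854,967.00.
After interest of €2,225,300.00, pre-tax earnings = €3,629,667.00.
DCL = total CM / (EBIT − I) = €9,176,867.00 / €3,629,667.00 = 2.5283.
%ΔEPS = DCL × %ΔSales = 2.5283 × +14.0% = +35.4%.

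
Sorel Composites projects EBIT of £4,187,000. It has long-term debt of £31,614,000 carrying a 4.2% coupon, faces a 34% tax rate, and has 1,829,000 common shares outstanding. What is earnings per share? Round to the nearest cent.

£1.03

Interest = £1,327,788.00, so EBT = £4,187,000 − £1,327,788.00 = £2,859,212.00.
Net income = £2,859,212.00 × (1 − 0.34) = £1,887,079.92.
EPS = £1,887,079.92 ÷ 1,829,000 = £1.03.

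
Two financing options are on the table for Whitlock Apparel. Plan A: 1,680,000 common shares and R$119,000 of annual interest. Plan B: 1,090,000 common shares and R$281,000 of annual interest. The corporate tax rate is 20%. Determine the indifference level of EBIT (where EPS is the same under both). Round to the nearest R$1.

At indifference, (EBIT − 119,000)(1 − t)/1,680,000 = (EBIT − 281,000)(1 − t)/1,090,000.
Cancelling (1 − t) and cross-multiplying: 1,090,000·(EBIT − 119,000) = 1,680,000·(EBIT − 281,000).
Solving, EBIT = (281,000·1,680,000 − 119,000·1,090,000) / (1,680,000 − 1,090,000) = 342,370,000,000 / 590,000 = 580,288.14.

R$580,288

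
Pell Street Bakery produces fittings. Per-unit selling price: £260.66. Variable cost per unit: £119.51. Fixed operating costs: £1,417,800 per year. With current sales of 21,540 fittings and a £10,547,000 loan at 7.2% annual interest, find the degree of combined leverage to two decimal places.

3.52

Total contribution margin = 21,540 × £141.15 = £3,040,371.00.
EBIT = £3,040,371.00 − £1,417,800 = £1,622,571.00. Interest = £759,384.00, so EBIT − I = £863,187.00.
Degree of total leverage = total CM / (EBIT − interest) = £3,040,371.00 / £863,187.00 = 3.5223.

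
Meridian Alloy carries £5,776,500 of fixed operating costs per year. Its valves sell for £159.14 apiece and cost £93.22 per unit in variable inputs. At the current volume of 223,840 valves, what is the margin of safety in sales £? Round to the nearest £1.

Contribution margin per unit = £159.14 − £93.22 = £65.92. Break-even units = £5,776,500 ÷ £65.92 = 87,628.94; break-even revenue = 87,628.94 × £159.14 = £13,945,270.18.
Current sales = 223,840 × £159.14 = £35,621,897.60.
Margin of safety = £35,621,897.60 − £13,945,270.18 = £21,676,627.

£21,676,627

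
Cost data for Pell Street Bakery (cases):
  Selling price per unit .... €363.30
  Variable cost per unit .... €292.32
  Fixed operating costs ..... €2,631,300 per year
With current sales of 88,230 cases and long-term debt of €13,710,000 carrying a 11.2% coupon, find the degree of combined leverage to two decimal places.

Total contribution margin = 88,230 × €70.98 = €6,262,565.40.
EBIT = €6,262,565.40 − €2,631,300 = €3,631,265.40. Interest = €1,535,520.00, so EBIT − I = €2,095,745.40.
DCL = contribution ÷ (EBIT − I) = €6,262,565.40 ÷ €2,095,745.40 = 2.9882.

2.99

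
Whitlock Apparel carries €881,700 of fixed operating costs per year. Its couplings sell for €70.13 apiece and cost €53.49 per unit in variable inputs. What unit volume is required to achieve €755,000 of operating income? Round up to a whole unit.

Unit CM = price − variable cost = €70.13 − €53.49 = €16.64.
Need Q such that Q × €16.64 − €881,700 = €755,000, i.e. Q = €1,636,700 / €16.64 = 98,359.38 → 98,360.

98,360 couplings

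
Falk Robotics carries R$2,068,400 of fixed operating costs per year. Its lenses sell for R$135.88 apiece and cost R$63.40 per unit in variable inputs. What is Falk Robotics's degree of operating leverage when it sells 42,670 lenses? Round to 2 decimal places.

3.02

Contribution at this volume is 42,670 × R$72.48 = R$3,092,721.60.
Subtracting fixed costs: EBIT = R$3,092,721.60 − R$2,068,400 = R$1,024,321.60.
So DOL = total CM / EBIT = R$3,092,721.60 / R$1,024,321.60 = 3.0193.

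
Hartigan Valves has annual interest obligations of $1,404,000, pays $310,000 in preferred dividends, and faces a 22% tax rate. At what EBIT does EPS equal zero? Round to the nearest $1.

$1,801,436

Grossing the preferred dividend up to pre-tax terms: $310,000 / (1 − 0.22) = $397,435.90.
Financial break-even EBIT = interest + D_p ÷ (1 − t) = $1,404,000 + $397,435.90 = $1,801,435.90.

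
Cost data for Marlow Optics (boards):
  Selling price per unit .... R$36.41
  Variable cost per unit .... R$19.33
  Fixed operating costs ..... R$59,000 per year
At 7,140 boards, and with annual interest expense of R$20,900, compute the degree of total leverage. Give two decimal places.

Contribution at this volume is 7,140 × R$17.08 = R$121,951.20.
EBIT = R$121,951.20 − R$59,000 = R$62,951.20. Interest = R$20,900.00.
DOL = R$121,951.20 ÷ R$62,951.20 = 1.9372; DFL = R$62,951.20 ÷ R$42,051.20 = 1.4970.
DCL = DOL × DFL = 1.9372 × 1.4970 = 2.9000.

2.90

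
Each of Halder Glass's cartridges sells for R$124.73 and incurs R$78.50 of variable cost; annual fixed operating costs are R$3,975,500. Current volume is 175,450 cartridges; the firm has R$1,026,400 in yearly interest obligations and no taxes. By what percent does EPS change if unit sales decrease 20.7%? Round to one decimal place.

Total contribution margin = 175,450 × R$46.23 = R$8,111,053.50.
EBIT = R$8,111,053.50 − R$3,975,500 = R$4,135,553.50.
Interest = R$1,026,400.00, so EBIT − I = R$3,109,153.50.
DCL = total CM / (EBIT − I) = R$8,111,053.50 / R$3,109,153.50 = 2.6088.
EPS therefore changes by 2.6088 × (-20.7%) = -54.0%.

-54.0%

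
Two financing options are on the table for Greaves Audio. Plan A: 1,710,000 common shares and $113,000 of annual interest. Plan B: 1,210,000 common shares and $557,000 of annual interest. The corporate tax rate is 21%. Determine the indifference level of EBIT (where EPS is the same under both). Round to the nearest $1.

At indifference, (EBIT − 113,000)(1 − t)/1,710,000 = (EBIT − 557,000)(1 − t)/1,210,000.
Cancelling (1 − t) and cross-multiplying: 1,210,000·(EBIT − 113,000) = 1,710,000·(EBIT − 557,000).
EBIT × (1,710,000 − 1,210,000) = 557,000 × 1,710,000 − 113,000 × 1,210,000 = 815,740,000,000, so EBIT = 815,740,000,000 ÷ 500,000 = 1,631,480.00.

$1,631,480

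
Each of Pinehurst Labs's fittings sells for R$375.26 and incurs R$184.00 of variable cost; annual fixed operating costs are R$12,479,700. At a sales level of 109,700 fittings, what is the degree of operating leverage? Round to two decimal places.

2.47

Contribution at this volume is 109,700 × R$191.26 = R$20,981,222.00.
EBIT = R$20,981,222.00 − R$12,479,700 = R$8,501,522.00.
Degree of operating leverage = R$20,981,222.00 / R$8,501,522.00 = 2.4679.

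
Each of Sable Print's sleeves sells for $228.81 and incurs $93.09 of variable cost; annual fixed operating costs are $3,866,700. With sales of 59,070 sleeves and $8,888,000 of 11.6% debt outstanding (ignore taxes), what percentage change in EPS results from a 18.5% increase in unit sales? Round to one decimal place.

+47.5%

Contribution at this volume is 59,070 × $135.72 = $8,016,980.40.
Operating income = contribution − fixed costs = $8,016,980.40 − $3,866,700 = $4,150,280.40.
Interest = $1,031,008.00, so EBIT − I = $3,119,272.40.
Degree of combined leverage = contribution ÷ (EBIT − I) = $8,016,980.40 ÷ $3,119,272.40 = 2.5701.
EPS therefore changes by 2.5701 × (+18.5%) = +47.5%.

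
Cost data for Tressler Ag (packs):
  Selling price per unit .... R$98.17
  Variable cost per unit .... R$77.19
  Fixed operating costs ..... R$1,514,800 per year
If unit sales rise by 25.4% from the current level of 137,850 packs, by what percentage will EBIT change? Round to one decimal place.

+53.3%

Total contribution margin = 137,850 × R$20.98 = R$2,892,093.00.
Operating income = contribution − fixed costs = R$2,892,093.00 − R$1,514,800 = R$1,377,293.00.
Degree of operating leverage = R$2,892,093.00 / R$1,377,293.00 = 2.0998.
%ΔEBIT = DOL × %ΔSales = 2.0998 × +25.4% = +53.3%.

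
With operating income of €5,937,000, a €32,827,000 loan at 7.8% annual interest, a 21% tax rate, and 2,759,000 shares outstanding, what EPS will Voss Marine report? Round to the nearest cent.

€0.97

Pre-tax income = €5,937,000 − €2,560,506.00 = €3,376,494.00.
Net income = €3,376,494.00 × (1 − 0.21) = €2,667,430.26.
Per share: €2,667,430.26 / 2,759,000 shares = €0.97.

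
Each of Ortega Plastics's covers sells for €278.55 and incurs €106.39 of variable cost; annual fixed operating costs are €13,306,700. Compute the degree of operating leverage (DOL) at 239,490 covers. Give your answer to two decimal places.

1.48

Contribution at this volume is 239,490 × €172.16 = €41,230,598.40.
Operating income = contribution − fixed costs = €41,230,598.40 − €13,306,700 = €27,923,898.40.
Degree of operating leverage = €41,230,598.40 / €27,923,898.40 = 1.4765.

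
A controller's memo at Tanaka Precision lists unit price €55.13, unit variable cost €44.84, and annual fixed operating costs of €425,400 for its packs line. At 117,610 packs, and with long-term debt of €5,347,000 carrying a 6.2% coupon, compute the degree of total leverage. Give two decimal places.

At 117,610 units, contribution = 117,610 × €10.29 = €1,210,206.90.
Subtracting fixed costs: EBIT = €1,210,206.90 − €425,400 = €784,806.90. Interest = €331,514.00, so EBIT − I = €453,292.90.
DCL = contribution ÷ (EBIT − I) = €1,210,206.90 ÷ €453,292.90 = 2.6698.

2.67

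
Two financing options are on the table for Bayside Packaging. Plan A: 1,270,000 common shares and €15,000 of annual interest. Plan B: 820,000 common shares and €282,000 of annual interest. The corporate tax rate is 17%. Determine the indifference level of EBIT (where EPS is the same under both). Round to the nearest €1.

€768,533

At indifference, (EBIT − 15,000)(1 − t)/1,270,000 = (EBIT − 282,000)(1 − t)/820,000.
The (1 − t) factor cancels: (EBIT − 15,000) × 820,000 = (EBIT − 282,000) × 1,270,000.
Solving, EBIT = (282,000·1,270,000 − 15,000·820,000) / (1,270,000 − 820,000) = 345,840,000,000 / 450,000 = 768,533.33.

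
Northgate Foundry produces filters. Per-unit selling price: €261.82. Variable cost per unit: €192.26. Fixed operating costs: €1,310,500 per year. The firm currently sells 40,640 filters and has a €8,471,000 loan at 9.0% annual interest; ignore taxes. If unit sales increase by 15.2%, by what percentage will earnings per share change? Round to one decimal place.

Total contribution margin = 40,640 × €69.56 = €2,826,918.40.
Subtracting fixed costs: EBIT = €2,826,918.40 − €1,310,500 = €1,516,418.40.
After interest of €762,390.00, pre-tax earnings = €754,028.40.
DCL = total CM / (EBIT − I) = €2,826,918.40 / €754,028.40 = 3.7491.
%ΔEPS = DCL × %ΔSales = 3.7491 × +15.2% = +57.0%.

+57.0%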